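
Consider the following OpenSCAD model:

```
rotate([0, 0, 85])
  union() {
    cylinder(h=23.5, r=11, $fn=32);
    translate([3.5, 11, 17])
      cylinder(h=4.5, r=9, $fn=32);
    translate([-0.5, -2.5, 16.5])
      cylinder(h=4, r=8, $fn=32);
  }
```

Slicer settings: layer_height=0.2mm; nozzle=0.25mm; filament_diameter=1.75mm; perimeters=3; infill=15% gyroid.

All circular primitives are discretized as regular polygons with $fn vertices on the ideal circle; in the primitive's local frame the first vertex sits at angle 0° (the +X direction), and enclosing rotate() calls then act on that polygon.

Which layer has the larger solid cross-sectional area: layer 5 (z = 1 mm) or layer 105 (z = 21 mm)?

layer 105 (z = 21 mm)

Layer 5 (z = 1): the cylinder: section is a regular 32-gon, circumradius r=11 (area = (32/2)·11.000²·sin(360°/32) = 377.69 mm²); the cylinder at (3.5, 11) does not reach this height (z outside [17, 21.5]); the cylinder at (-0.5, -2.5) is not intersected at this z (z outside [16.5, 20.5]); Taking the union: only the r=11 cylinder is present, so the union is just that shape — area = 377.69 mm²; (rotated 85° about Z; rotation is an isometry so areas/perimeters/island counts are preserved). So its area = 377.69 mm². Layer 105 (z = 21): the r=11 cylinder contributes a regular 32-gon of circumradius 11 (area = (32/2)·11.000²·sin(360°/32) = 377.69 mm²); the r=9 cylinder at (3.5, 11) gives a regular 32-gon of circumradius 9 (constant along its height) (area = (32/2)·9.000²·sin(360°/32) = 252.84 mm²); the cylinder at (-0.5, -2.5) does not reach this height (z outside [16.5, 20.5]); Taking the union: the regions partially overlap — summed areas 630.53 mm² minus the doubly-counted overlap 94.70 mm² gives 535.83 mm² — area = 535.83 mm²; (whole slice rotated 85° about Z — lengths, areas and connectivity unchanged). So its area = 535.83 mm². Layer 105 is larger (535.83 vs 377.69 mm²).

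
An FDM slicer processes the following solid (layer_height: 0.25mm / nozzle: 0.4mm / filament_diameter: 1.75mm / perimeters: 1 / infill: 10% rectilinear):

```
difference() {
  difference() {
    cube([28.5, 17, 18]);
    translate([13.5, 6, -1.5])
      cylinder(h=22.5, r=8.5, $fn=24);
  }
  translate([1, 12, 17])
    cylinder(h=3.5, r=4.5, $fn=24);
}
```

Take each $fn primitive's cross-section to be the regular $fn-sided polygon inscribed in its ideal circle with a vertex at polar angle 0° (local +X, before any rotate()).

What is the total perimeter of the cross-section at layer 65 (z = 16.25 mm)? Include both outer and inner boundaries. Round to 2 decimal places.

At z = 16.25 mm: the 28.5×17 cube contributes its full rectangle (perimeter 91.00 mm); the cylinder at (13.5, 6): section is a regular 24-gon, circumradius r=8.5 (perimeter = 2·24·8.500·sin(180°/24) = 53.25 mm); Subtracting the remaining from the first: starting from the 28.5×17 cube, the r=8.5 cylinder at (13.5, 6) partially overlaps it — only the 204.30 mm² overlap (of its 224.40 mm²) is removed, clipping the outline — boundary = 118.88 mm; the cylinder at (1, 12) is not intersected at this z (z outside [17, 20.5]); Subtracting the remaining from the first: none of the subtracted shapes is present at this height, so the result so far is unchanged — boundary = 118.88 mm. Overall, the cross-section is a single solid region. Total boundary length (outer) = 118.88 mm.

118.88 mm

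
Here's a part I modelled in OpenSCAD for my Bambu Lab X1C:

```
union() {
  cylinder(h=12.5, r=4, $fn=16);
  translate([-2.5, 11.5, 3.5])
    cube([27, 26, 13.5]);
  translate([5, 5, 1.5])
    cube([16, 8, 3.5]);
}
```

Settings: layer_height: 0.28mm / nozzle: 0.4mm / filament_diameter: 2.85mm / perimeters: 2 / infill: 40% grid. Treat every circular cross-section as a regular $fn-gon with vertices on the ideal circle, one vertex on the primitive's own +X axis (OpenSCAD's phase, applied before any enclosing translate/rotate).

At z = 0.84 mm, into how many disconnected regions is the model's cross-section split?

1

At z = 0.84 mm: the cylinder: section is a regular 16-gon, circumradius r=4; the cube at (-2.5, 11.5) is not intersected at this z (z outside [3.5, 17]); the cube at (5, 5) is not intersected at this z (z outside [1.5, 5]); Taking the union: only the r=4 cylinder is present, so the union is just that shape — 1 connected region. The result has 1 disconnected region.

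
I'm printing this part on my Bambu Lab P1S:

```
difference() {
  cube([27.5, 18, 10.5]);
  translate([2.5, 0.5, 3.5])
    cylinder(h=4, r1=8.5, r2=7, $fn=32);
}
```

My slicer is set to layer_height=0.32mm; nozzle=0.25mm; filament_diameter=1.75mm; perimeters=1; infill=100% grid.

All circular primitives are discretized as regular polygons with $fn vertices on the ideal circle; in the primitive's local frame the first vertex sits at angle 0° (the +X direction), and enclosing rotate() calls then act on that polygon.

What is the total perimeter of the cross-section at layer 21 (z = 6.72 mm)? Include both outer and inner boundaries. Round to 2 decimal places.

88.43 mm

At z = 6.72 mm: the cube (footprint 27.5×18) is included at this height (perimeter 91.00 mm); the cone at (2.5, 0.5) contributes a regular 32-gon of circumradius 7.293 (interpolated between r1=8.5 and r2=7 at t=0.805) (perimeter = 2·32·7.293·sin(180°/32) = 45.75 mm); Taking the first minus the rest: starting from the 27.5×18 cube, the cone at (2.5, 0.5) partially overlaps it — only the 64.19 mm² overlap (of its 166.00 mm²) is removed, clipping the outline — boundary = 88.43 mm. Overall, the cross-section is a single solid region. Total boundary length (outer) = 88.43 mm.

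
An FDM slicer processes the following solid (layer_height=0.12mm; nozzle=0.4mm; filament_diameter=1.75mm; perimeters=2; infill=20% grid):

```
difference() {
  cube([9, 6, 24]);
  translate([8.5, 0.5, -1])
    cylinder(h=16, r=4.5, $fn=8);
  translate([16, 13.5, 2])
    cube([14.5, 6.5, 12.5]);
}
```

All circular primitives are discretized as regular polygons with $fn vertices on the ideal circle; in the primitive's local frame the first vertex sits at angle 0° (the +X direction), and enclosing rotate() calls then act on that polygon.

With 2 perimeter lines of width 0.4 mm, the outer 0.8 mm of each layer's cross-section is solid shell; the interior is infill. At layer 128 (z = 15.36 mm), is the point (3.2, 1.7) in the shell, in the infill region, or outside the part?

infill

At z = 15.36 mm: the cube is present — its section is the full 9×6 rectangle; the cylinder at (8.5, 0.5) is absent (z outside [-1, 15]); the cube at (16, 13.5) does not reach this height (z outside [2, 14.5]); After the difference (first − rest): none of the subtracted shapes is present at this height, so the 9×6 cube is unchanged — 1 connected region. Overall, the cross-section is a single solid region. The nearest boundary edge runs (0.00, 0.00)→(9.00, 0.00); distance from the point to it = 1.70 mm. The point is inside the cross-section and 1.70 mm from the nearest boundary — more than the 0.8 mm shell width (2 × 0.4), so it's in the infill interior.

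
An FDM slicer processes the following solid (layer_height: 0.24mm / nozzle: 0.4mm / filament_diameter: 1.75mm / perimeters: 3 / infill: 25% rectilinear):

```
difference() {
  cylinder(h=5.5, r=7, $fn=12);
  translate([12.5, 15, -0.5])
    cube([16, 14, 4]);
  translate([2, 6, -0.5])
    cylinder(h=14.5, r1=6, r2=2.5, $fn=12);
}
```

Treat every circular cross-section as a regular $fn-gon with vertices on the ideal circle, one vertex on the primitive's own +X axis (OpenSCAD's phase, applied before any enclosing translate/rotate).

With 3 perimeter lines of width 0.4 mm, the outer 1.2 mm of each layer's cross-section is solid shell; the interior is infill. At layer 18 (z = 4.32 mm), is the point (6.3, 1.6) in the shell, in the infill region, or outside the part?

At z = 4.32 mm: the r=7 cylinder gives a regular 12-gon of circumradius 7 (constant along its height); the cube at (12.5, 15) is absent (z outside [-0.5, 3.5]); the cone at (2, 6): at t=0.332 of its height the radius interpolates to r₁+(r₂−r₁)t = 4.837, giving a regular 12-gon of that circumradius; Taking the first minus the rest: starting from the r=7 cylinder, the cone at (2, 6) partially overlaps it — only the 34.48 mm² overlap (of its 70.18 mm²) is removed, clipping the outline — 1 connected region. Overall, the cross-section is a single solid region. The nearest boundary edge runs (6.07, 3.46)→(7.00, 0.00); distance from the point to it = 0.26 mm. The point is inside the cross-section, 0.26 mm from the nearest boundary — within the 1.2 mm shell band (3 × 0.4).

shell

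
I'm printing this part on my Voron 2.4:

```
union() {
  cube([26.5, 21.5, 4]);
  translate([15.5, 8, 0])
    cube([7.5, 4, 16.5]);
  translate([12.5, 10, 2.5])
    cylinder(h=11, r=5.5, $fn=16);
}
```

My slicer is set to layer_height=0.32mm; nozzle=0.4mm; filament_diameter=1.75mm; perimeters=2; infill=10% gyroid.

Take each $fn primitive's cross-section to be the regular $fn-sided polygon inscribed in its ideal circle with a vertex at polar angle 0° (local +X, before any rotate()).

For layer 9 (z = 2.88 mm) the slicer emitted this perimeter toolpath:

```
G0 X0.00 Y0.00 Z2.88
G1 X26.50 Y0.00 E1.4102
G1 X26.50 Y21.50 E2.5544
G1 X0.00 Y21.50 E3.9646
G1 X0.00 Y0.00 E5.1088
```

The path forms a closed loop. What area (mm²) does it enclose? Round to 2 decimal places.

569.75 mm²

Apply the shoelace formula to the sequence of (X, Y) vertices; enclosed area = 569.75 mm².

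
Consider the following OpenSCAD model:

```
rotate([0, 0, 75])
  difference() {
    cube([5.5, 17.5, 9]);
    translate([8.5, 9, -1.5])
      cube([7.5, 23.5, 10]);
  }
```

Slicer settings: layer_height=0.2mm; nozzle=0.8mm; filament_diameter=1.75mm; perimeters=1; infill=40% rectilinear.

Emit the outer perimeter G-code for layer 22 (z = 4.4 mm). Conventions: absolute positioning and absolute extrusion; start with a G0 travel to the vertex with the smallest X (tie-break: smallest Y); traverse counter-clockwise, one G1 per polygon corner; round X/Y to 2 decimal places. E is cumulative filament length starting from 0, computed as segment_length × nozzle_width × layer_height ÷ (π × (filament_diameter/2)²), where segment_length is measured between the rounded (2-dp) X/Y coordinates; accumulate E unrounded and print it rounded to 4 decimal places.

At z = 4.4 mm: the cube is present — its section is the full 5.5×17.5 rectangle; the cube at (8.5, 9) is present — its section is the full 7.5×23.5 rectangle; After the difference (first − rest): starting from the 5.5×17.5 cube, the 7.5×23.5 cube at (8.5, 9) misses the remaining region (no effect) — 1 connected region; (whole slice rotated 75° about Z — lengths, areas and connectivity unchanged). The outline is a single polygon with 4 vertices. Extrusion per mm of travel: 0.8 × 0.2 / (π × 0.875²) = 0.066520. Accumulating E over each segment gives final E = 3.0590.

G0 X-16.90 Y4.53 Z4.40
G1 X0.00 Y0.00 E1.1639
G1 X1.42 Y5.31 E1.5295
G1 X-15.48 Y9.84 E2.6934
G1 X-16.90 Y4.53 E3.0590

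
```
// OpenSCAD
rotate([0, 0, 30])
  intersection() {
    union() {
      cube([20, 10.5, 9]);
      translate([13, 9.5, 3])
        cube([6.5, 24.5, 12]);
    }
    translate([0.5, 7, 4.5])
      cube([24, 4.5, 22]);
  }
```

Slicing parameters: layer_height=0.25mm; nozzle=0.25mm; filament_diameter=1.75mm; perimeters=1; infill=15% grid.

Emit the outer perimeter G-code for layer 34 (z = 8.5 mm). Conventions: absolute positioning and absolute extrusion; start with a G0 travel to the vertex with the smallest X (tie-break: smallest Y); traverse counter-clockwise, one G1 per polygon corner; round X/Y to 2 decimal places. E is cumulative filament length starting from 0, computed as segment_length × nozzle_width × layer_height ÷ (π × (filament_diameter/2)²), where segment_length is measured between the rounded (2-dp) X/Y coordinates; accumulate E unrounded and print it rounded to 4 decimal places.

G0 X-4.82 Y9.34 Z8.50
G1 X-3.07 Y6.31 E0.0909
G1 X13.82 Y16.06 E0.5977
G1 X12.07 Y19.09 E0.6886
G1 X11.64 Y18.84 E0.7015
G1 X11.14 Y19.71 E0.7276
G1 X5.51 Y16.46 E0.8965
G1 X6.01 Y15.59 E0.9226
G1 X-4.82 Y9.34 E1.2475

At z = 8.5 mm: the 20×10.5 cube contributes its full rectangle; the 6.5×24.5 cube at (13, 9.5) contributes its full rectangle; Combining (union): the regions partially overlap (shared area 6.50 mm²), so overlapping operands fuse into one piece — 1 connected region; the cube at (0.5, 7) is present — its section is the full 24×4.5 rectangle; After intersecting: the 24×4.5 cube at (0.5, 7) partially overlaps that combined region; clipping to the common part keeps 74.75 mm² — 1 connected region; (whole slice rotated 30° about Z — lengths, areas and connectivity unchanged). The outline is a single polygon with 8 vertices. Extrusion per mm of travel: 0.25 × 0.25 / (π × 0.875²) = 0.025984. Accumulating E over each segment gives final E = 1.2475.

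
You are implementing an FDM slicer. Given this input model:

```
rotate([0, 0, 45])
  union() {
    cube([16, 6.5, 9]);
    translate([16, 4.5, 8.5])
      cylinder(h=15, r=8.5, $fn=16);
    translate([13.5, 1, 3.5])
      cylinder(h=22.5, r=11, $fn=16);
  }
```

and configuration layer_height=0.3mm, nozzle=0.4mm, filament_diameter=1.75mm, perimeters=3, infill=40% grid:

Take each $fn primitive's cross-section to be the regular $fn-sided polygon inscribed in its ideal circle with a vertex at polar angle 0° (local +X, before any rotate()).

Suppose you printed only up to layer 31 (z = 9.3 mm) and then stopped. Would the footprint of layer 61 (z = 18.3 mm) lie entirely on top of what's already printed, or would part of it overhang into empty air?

Compare the two slices. At z = 9.3: the cube is absent (z outside [0, 9]); the r=8.5 cylinder at (16, 4.5) gives a regular 16-gon of circumradius 8.5 (constant along its height) (area = (16/2)·8.500²·sin(360°/16) = 221.19 mm²); the cylinder at (13.5, 1): section is a regular 16-gon, circumradius r=11 (area = (16/2)·11.000²·sin(360°/16) = 370.44 mm²); Combining (union): the regions partially overlap — summed areas 591.63 mm² minus the doubly-counted overlap 199.34 mm² gives 392.29 mm² — area = 392.29 mm²; (rotated 45° about Z; rotation is an isometry so areas/perimeters/island counts are preserved). At z = 18.3: the cube does not reach this height (z outside [0, 9]); the cylinder at (16, 4.5): section is a regular 16-gon, circumradius r=8.5 (area = (16/2)·8.500²·sin(360°/16) = 221.19 mm²); the r=11 cylinder at (13.5, 1) gives a regular 16-gon of circumradius 11 (constant along its height) (area = (16/2)·11.000²·sin(360°/16) = 370.44 mm²); Merging all regions: the regions partially overlap — summed areas 591.63 mm² minus the doubly-counted overlap 199.34 mm² gives 392.29 mm² — area = 392.29 mm²; (whole slice rotated 45° about Z — lengths, areas and connectivity unchanged). Checking containment: the cross-section at z = 18.3 is a subset of the cross-section at z = 9.3.

entirely on top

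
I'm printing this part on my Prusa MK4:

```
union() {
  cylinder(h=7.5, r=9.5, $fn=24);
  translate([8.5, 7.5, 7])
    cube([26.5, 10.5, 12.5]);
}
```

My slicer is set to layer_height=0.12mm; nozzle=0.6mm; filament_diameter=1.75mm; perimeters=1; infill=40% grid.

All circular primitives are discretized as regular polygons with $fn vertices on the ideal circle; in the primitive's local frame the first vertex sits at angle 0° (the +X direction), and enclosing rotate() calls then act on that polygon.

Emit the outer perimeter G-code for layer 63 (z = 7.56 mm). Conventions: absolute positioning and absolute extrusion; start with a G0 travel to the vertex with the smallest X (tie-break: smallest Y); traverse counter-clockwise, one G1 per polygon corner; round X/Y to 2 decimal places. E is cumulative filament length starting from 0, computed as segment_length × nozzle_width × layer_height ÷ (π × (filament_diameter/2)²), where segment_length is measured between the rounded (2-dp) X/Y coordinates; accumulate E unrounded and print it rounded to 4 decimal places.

G0 X8.50 Y7.50 Z7.56
G1 X35.00 Y7.50 E0.7933
G1 X35.00 Y18.00 E1.1076
G1 X8.50 Y18.00 E1.9008
G1 X8.50 Y7.50 E2.2151

At z = 7.56 mm: the cylinder is absent (z outside [0, 7.5]); the cube at (8.5, 7.5) is present — its section is the full 26.5×10.5 rectangle; Taking the union: only the 26.5×10.5 cube at (8.5, 7.5) is present, so the union is just that shape — 1 connected region. The outline is a single polygon with 4 vertices. Extrusion per mm of travel: 0.6 × 0.12 / (π × 0.875²) = 0.029934. Accumulating E over each segment gives final E = 2.2151.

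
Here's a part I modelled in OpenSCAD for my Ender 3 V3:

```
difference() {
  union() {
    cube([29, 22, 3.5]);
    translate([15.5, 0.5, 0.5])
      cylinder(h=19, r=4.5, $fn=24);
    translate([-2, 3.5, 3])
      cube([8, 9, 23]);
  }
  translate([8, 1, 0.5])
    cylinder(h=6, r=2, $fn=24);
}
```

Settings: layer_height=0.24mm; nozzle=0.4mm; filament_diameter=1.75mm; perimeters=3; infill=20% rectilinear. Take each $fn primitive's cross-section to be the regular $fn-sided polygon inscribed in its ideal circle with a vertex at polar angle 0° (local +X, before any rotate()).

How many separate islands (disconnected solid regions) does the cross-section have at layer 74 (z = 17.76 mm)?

At z = 17.76 mm: the cube is absent (z outside [0, 3.5]); the cylinder at (15.5, 0.5): section is a regular 24-gon, circumradius r=4.5; the 8×9 cube at (-2, 3.5) contributes its full rectangle; Taking the union: the 2 present regions are separate (no shared area or edge), so areas and boundary lengths simply add and each stays a separate island — 2 connected regions; the cylinder at (8, 1) is absent (z outside [0.5, 6.5]); Taking the first minus the rest: none of the subtracted shapes is present at this height, so that combined region is unchanged — 2 connected regions. Overall, the cross-section has 2 separate islands. Island count = 2.

2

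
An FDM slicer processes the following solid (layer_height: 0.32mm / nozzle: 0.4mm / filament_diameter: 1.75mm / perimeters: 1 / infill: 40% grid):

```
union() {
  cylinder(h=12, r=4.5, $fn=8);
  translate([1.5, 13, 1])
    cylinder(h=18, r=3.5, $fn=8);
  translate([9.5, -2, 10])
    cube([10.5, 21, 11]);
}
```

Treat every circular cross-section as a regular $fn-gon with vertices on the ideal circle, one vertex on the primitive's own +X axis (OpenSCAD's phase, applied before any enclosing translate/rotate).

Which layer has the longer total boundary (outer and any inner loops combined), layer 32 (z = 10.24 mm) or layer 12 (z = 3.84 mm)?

Layer 32 (z = 10.24): the cylinder: section is a regular 8-gon, circumradius r=4.5 (perimeter = 2·8·4.500·sin(180°/8) = 27.55 mm); the r=3.5 cylinder at (1.5, 13) contributes a regular 8-gon of circumradius 3.5 (perimeter = 2·8·3.500·sin(180°/8) = 21.43 mm); the cube at (9.5, -2) is present — its section is the full 10.5×21 rectangle (perimeter 63.00 mm); Taking the union: the 3 present regions are separate (no shared area or edge), so areas and boundary lengths simply add and each stays a separate island — boundary = 111.98 mm. So its perimeter = 111.98 mm. Layer 12 (z = 3.84): the cylinder: section is a regular 8-gon, circumradius r=4.5 (perimeter = 2·8·4.500·sin(180°/8) = 27.55 mm); the r=3.5 cylinder at (1.5, 13) gives a regular 8-gon of circumradius 3.5 (constant along its height) (perimeter = 2·8·3.500·sin(180°/8) = 21.43 mm); the cube at (9.5, -2) is absent (z outside [10, 21]); Taking the union: the 2 present regions are separate (no shared area or edge), so areas and boundary lengths simply add and each stays a separate island — boundary = 48.98 mm. So its perimeter = 48.98 mm. Layer 32 is larger (111.98 vs 48.98 mm).

layer 32 (z = 10.24 mm)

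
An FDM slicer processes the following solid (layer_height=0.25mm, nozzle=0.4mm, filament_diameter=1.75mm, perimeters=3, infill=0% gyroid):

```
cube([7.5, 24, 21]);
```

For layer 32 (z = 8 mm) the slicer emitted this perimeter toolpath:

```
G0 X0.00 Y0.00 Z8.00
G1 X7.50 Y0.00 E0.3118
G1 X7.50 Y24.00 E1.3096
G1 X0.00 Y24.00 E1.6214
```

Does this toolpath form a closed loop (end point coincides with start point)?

Start point (G0): (0.00, 0.00). End point (last G1): the path does not return to the start — open.

no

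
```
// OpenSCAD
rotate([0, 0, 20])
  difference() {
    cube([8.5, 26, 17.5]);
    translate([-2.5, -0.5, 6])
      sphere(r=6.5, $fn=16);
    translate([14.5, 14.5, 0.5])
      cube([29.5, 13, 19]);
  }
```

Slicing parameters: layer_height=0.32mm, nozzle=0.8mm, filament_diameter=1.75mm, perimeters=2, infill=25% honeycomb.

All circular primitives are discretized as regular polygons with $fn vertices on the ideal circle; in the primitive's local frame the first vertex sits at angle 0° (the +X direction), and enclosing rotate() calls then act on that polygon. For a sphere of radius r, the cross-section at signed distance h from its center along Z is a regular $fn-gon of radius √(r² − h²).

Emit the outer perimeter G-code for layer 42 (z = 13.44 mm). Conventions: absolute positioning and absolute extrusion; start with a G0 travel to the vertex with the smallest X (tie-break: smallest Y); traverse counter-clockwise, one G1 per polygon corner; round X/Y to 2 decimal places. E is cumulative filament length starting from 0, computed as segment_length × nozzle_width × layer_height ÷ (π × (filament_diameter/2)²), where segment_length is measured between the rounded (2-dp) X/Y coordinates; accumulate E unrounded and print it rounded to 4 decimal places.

G0 X-8.89 Y24.43 Z13.44
G1 X0.00 Y0.00 E2.7670
G1 X7.99 Y2.91 E3.6720
G1 X-0.91 Y27.34 E6.4393
G1 X-8.89 Y24.43 E7.3433

At z = 13.44 mm: the cube is present — its section is the full 8.5×26 rectangle; the sphere at (-2.5, -0.5) is absent (|z−center|=7.440 > r=6.5); the cube at (14.5, 14.5) (footprint 29.5×13) is included at this height; After the difference (first − rest): starting from the 8.5×26 cube, the 29.5×13 cube at (14.5, 14.5) misses the remaining region (no effect) — 1 connected region; (whole slice rotated 20° about Z — lengths, areas and connectivity unchanged). The outline is a single polygon with 4 vertices. Extrusion per mm of travel: 0.8 × 0.32 / (π × 0.875²) = 0.106432. Accumulating E over each segment gives final E = 7.3433.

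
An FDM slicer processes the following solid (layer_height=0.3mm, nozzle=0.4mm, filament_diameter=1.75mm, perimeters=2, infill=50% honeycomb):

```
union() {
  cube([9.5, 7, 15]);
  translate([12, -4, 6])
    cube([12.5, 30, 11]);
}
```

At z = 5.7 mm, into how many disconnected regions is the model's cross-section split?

At z = 5.7 mm: the cube is present — its section is the full 9.5×7 rectangle; the cube at (12, -4) is absent (z outside [6, 17]); Combining (union): only the 9.5×7 cube is present, so the union is just that shape — 1 connected region. The result has 1 disconnected region.

1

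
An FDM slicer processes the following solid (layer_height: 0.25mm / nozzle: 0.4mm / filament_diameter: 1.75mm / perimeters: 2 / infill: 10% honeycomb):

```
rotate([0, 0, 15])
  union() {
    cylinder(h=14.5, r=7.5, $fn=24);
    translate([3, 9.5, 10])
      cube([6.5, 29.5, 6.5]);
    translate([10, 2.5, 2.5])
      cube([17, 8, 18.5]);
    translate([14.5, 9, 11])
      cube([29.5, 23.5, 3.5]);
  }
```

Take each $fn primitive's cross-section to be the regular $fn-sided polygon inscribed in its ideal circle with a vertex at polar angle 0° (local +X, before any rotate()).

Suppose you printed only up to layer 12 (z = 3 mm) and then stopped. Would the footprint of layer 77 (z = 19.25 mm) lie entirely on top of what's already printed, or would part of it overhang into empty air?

Compare the two slices. At z = 3: the cylinder: section is a regular 24-gon, circumradius r=7.5 (area = (24/2)·7.500²·sin(360°/24) = 174.70 mm²); the cube at (3, 9.5) is not intersected at this z (z outside [10, 16.5]); the 17×8 cube at (10, 2.5) contributes its full rectangle (area 136.00 mm²); the cube at (14.5, 9) is not intersected at this z (z outside [11, 14.5]); Taking the union: the 2 present regions are separate (no shared area or edge), so areas and boundary lengths simply add and each stays a separate island — area = 310.70 mm²; (rotated 15° about Z; rotation is an isometry so areas/perimeters/island counts are preserved). At z = 19.25: the cylinder is absent (z outside [0, 14.5]); the cube at (3, 9.5) does not reach this height (z outside [10, 16.5]); the 17×8 cube at (10, 2.5) contributes its full rectangle (area 136.00 mm²); the cube at (14.5, 9) is absent (z outside [11, 14.5]); Taking the union: only the 17×8 cube at (10, 2.5) is present, so the union is just that shape — area = 136.00 mm²; (rotated 15° about Z; rotation is an isometry so areas/perimeters/island counts are preserved). Checking containment: the cross-section at z = 19.25 is a subset of the cross-section at z = 3.

entirely on top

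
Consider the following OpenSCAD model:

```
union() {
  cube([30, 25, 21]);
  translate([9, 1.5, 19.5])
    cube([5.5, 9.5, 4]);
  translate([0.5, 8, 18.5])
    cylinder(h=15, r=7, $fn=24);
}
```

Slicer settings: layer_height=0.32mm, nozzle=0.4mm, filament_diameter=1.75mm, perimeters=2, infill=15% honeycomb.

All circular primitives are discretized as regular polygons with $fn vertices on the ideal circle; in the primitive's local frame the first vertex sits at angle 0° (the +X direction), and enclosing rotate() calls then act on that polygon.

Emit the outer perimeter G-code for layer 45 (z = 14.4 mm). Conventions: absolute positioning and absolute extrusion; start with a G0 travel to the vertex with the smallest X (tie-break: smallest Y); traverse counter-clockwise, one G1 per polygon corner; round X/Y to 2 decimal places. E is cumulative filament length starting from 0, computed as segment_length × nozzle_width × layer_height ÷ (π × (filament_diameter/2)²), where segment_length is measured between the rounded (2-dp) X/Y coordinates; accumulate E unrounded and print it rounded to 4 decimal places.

At z = 14.4 mm: the cube (footprint 30×25) is included at this height; the cube at (9, 1.5) is not intersected at this z (z outside [19.5, 23.5]); the cylinder at (0.5, 8) is absent (z outside [18.5, 33.5]); Combining (union): only the 30×25 cube is present, so the union is just that shape — 1 connected region. The outline is a single polygon with 4 vertices. Extrusion per mm of travel: 0.4 × 0.32 / (π × 0.875²) = 0.053216. Accumulating E over each segment gives final E = 5.8538.

G0 X0.00 Y0.00 Z14.40
G1 X30.00 Y0.00 E1.5965
G1 X30.00 Y25.00 E2.9269
G1 X0.00 Y25.00 E4.5234
G1 X0.00 Y0.00 E5.8538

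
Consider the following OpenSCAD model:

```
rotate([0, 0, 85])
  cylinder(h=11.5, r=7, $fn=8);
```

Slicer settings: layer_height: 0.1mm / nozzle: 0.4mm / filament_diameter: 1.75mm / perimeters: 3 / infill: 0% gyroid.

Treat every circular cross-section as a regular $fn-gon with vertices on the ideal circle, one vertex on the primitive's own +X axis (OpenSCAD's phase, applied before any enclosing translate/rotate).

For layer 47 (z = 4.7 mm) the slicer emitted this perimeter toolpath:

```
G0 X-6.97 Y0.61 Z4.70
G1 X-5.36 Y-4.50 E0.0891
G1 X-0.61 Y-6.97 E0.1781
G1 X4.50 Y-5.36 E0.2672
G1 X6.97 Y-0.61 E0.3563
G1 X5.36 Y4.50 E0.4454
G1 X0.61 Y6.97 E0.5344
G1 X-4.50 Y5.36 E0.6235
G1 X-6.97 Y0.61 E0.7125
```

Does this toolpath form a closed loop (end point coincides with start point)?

yes

Start point (G0): (-6.97, 0.61). End point (last G1): the path returns to the start — closed.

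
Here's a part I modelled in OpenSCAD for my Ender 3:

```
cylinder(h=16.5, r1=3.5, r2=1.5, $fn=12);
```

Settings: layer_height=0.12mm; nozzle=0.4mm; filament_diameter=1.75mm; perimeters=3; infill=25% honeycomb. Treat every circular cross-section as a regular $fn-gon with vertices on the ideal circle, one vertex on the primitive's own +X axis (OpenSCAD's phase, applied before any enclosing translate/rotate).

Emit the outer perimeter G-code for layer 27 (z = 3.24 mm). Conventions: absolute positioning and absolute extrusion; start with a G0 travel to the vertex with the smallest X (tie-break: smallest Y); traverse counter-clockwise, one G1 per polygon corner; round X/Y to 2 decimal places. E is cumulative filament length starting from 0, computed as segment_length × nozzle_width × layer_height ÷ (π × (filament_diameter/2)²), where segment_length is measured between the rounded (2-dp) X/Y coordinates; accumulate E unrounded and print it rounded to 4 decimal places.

At z = 3.24 mm: the cone: at t=0.196 of its height the radius interpolates to r₁+(r₂−r₁)t = 3.107, giving a regular 12-gon of that circumradius. The outline is a single polygon with 12 vertices. Extrusion per mm of travel: 0.4 × 0.12 / (π × 0.875²) = 0.019956. Accumulating E over each segment gives final E = 0.3851.

G0 X-3.11 Y0.00 Z3.24
G1 X-2.69 Y-1.55 E0.0320
G1 X-1.55 Y-2.69 E0.0642
G1 X0.00 Y-3.11 E0.0963
G1 X1.55 Y-2.69 E0.1283
G1 X2.69 Y-1.55 E0.1605
G1 X3.11 Y0.00 E0.1925
G1 X2.69 Y1.55 E0.2246
G1 X1.55 Y2.69 E0.2568
G1 X0.00 Y3.11 E0.2888
G1 X-1.55 Y2.69 E0.3209
G1 X-2.69 Y1.55 E0.3530
G1 X-3.11 Y0.00 E0.3851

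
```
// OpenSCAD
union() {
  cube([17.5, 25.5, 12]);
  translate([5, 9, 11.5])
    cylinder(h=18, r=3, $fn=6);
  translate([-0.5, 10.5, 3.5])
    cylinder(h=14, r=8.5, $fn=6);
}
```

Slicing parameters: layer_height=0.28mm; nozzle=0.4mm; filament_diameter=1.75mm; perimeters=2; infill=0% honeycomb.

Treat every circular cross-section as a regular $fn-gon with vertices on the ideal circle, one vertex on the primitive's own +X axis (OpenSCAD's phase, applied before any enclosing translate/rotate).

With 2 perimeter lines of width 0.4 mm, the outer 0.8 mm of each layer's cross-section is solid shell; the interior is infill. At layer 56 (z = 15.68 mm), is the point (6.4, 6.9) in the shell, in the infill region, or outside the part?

shell

At z = 15.68 mm: the cube does not reach this height (z outside [0, 12]); the cylinder at (5, 9): section is a regular 6-gon, circumradius r=3; the r=8.5 cylinder at (-0.5, 10.5) contributes a regular 6-gon of circumradius 8.5; Taking the union: the regions partially overlap (shared area 20.81 mm²), so overlapping operands fuse into one piece — 1 connected region. Overall, the cross-section is a single solid region. The nearest boundary edge runs (8.00, 9.00)→(6.50, 6.40); distance from the point to it = 0.34 mm. The point is inside the cross-section, 0.34 mm from the nearest boundary — within the 0.8 mm shell band (2 × 0.4).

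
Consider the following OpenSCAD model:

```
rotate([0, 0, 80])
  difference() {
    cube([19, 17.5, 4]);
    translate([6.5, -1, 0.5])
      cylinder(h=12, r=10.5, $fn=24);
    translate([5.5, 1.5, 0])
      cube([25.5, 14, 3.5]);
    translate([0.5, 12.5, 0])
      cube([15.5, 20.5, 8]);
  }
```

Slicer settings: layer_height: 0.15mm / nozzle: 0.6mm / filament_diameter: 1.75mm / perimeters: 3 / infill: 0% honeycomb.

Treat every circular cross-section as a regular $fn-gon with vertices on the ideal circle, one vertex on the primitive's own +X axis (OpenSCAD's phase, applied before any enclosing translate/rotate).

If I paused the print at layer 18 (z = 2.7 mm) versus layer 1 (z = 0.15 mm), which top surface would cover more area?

Layer 18 (z = 2.7): the cube (footprint 19×17.5) is included at this height (area 332.50 mm²); the r=10.5 cylinder at (6.5, -1) gives a regular 24-gon of circumradius 10.5 (constant along its height) (area = (24/2)·10.500²·sin(360°/24) = 342.42 mm²); the cube at (5.5, 1.5) (footprint 25.5×14) is included at this height (area 357.00 mm²); the cube at (0.5, 12.5) is present — its section is the full 15.5×20.5 rectangle (area 317.75 mm²); After the difference (first − rest): starting from the 19×17.5 cube (332.50 mm²), the r=10.5 cylinder at (6.5, -1) partially overlaps it — only the 131.84 mm² overlap (of its 342.42 mm²) is removed, clipping the outline; the 25.5×14 cube at (5.5, 1.5) partially overlaps it — only the 121.30 mm² overlap (of its 357.00 mm²) is removed, clipping the outline; the 15.5×20.5 cube at (0.5, 12.5) partially overlaps it — only the 46.00 mm² overlap (of its 317.75 mm²) is removed, clipping the outline — area = 33.36 mm²; (whole slice rotated 80° about Z — lengths, areas and connectivity unchanged). So its area = 33.36 mm². Layer 1 (z = 0.15): the cube (footprint 19×17.5) is included at this height (area 332.50 mm²); the cylinder at (6.5, -1) is not intersected at this z (z outside [0.5, 12.5]); the cube at (5.5, 1.5) (footprint 25.5×14) is included at this height (area 357.00 mm²); the 15.5×20.5 cube at (0.5, 12.5) contributes its full rectangle (area 317.75 mm²); After the difference (first − rest): starting from the 19×17.5 cube (332.50 mm²), the 25.5×14 cube at (5.5, 1.5) partially overlaps it — only the 189.00 mm² overlap (of its 357.00 mm²) is removed, clipping the outline; the 15.5×20.5 cube at (0.5, 12.5) partially overlaps it — only the 46.00 mm² overlap (of its 317.75 mm²) is removed, clipping the outline — area = 97.50 mm²; (rotated 80° about Z; rotation is an isometry so areas/perimeters/island counts are preserved). So its area = 97.50 mm². Layer 1 is larger (97.50 vs 33.36 mm²).

layer 1 (z = 0.15 mm)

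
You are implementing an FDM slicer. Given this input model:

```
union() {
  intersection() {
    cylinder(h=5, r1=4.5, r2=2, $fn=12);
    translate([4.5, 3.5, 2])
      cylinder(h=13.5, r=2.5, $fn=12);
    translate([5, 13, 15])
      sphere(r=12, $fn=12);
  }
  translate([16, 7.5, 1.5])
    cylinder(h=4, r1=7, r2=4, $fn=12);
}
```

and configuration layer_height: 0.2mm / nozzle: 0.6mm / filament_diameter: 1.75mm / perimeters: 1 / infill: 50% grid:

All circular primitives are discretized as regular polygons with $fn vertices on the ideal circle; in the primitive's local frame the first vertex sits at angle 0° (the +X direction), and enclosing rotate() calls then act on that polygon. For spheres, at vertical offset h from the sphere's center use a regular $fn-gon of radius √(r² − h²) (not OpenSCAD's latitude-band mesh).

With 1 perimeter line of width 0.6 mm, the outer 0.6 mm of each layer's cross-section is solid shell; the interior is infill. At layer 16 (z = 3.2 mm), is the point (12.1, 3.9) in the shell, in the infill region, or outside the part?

shell

At z = 3.2 mm: the cone (r1=4.5→r2=2) has section circumradius 2.900 here — a regular 12-gon; the r=2.5 cylinder at (4.5, 3.5) gives a regular 12-gon of circumradius 2.5 (constant along its height); the sphere at (5, 13): section is a regular 12-gon, circumradius = √(r²−h²) = √(12²−11.8²) = 2.182; After intersecting: the r=2.5 cylinder at (4.5, 3.5) does not overlap the cone (empty); the r=12 sphere at (5, 13) does not overlap the running intersection (empty) — nothing remains; the cone at (16, 7.5) contributes a regular 12-gon of circumradius 5.725 (interpolated between r1=7 and r2=4 at t=0.425); Merging all regions: only the cone at (16, 7.5) is present, so the union is just that shape — 1 connected region. Overall, the cross-section is a single solid region. The nearest boundary edge runs (11.04, 4.64)→(13.14, 2.54); distance from the point to it = 0.23 mm. The point is inside the cross-section, 0.23 mm from the nearest boundary — within the 0.6 mm shell band (1 × 0.6).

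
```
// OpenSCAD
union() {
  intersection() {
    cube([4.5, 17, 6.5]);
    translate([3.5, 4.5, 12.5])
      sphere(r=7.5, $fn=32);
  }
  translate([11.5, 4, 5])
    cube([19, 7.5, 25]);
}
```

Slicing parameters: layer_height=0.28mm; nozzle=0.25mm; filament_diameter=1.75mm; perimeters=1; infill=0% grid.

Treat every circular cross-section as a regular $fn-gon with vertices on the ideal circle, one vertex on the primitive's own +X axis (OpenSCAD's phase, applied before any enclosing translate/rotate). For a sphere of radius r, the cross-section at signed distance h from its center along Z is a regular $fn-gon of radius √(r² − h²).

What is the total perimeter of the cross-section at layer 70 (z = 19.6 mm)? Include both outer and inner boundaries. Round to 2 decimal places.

At z = 19.6 mm: the cube is absent (z outside [0, 6.5]); the r=7.5 sphere at (3.5, 4.5) contributes a regular 32-gon of circumradius √(7.5²−7.1²) = 2.417 (perimeter = 2·32·2.417·sin(180°/32) = 15.16 mm); Taking the intersection: at least one operand is absent at this height, so nothing remains; the cube at (11.5, 4) (footprint 19×7.5) is included at this height (perimeter 53.00 mm); Taking the union: only the 19×7.5 cube at (11.5, 4) is present, so the union is just that shape — boundary = 53.00 mm. Overall, the cross-section is a single solid region. Total boundary length (outer) = 53.00 mm.

53.00 mm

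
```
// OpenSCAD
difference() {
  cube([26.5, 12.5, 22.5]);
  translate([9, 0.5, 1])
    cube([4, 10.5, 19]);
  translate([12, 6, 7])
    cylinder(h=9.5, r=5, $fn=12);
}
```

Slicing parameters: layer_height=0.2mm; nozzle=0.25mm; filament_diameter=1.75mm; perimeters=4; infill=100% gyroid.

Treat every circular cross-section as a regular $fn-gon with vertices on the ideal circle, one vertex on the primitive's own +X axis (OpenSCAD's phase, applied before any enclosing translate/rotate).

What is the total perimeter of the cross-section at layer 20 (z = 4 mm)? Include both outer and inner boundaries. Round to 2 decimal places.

107.00 mm

At z = 4 mm: the 26.5×12.5 cube contributes its full rectangle (perimeter 78.00 mm); the cube at (9, 0.5) (footprint 4×10.5) is included at this height (perimeter 29.00 mm); the cylinder at (12, 6) is not intersected at this z (z outside [7, 16.5]); Subtracting the remaining from the first: starting from the 26.5×12.5 cube, the 4×10.5 cube at (9, 0.5) lies wholly inside it (removes its full 42.00 mm² and its 29.00 mm outline becomes a hole wall) — boundary (outer + 1 inner loop) = 107.00 mm. Overall, the cross-section is one region with 1 hole. Total boundary length (outer + inner) = 107.00 mm.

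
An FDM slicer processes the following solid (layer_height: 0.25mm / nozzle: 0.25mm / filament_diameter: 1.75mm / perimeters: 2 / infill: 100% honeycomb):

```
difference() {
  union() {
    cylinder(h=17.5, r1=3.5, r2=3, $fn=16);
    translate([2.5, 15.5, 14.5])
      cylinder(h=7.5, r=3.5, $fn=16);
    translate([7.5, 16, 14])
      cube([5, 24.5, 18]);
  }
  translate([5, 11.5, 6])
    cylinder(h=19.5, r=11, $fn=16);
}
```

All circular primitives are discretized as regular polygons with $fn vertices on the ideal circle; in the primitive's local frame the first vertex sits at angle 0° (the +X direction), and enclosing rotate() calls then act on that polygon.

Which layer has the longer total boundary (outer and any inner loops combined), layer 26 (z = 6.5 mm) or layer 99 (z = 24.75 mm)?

layer 99 (z = 24.75 mm)

Layer 26 (z = 6.5): the cone contributes a regular 16-gon of circumradius 3.314 (interpolated between r1=3.5 and r2=3 at t=0.371) (perimeter = 2·16·3.314·sin(180°/16) = 20.69 mm); the cylinder at (2.5, 15.5) does not reach this height (z outside [14.5, 22]); the cube at (7.5, 16) is not intersected at this z (z outside [14, 32]); Merging all regions: only the cone is present, so the union is just that shape — boundary = 20.69 mm; the r=11 cylinder at (5, 11.5) gives a regular 16-gon of circumradius 11 (constant along its height) (perimeter = 2·16·11.000·sin(180°/16) = 68.67 mm); After the difference (first − rest): starting from that combined region, the r=11 cylinder at (5, 11.5) partially overlaps it — only the 5.66 mm² overlap (of its 370.44 mm²) is removed, clipping the outline — boundary = 19.98 mm. So its perimeter = 19.98 mm. Layer 99 (z = 24.75): the cone is not intersected at this z (z outside [0, 17.5]); the cylinder at (2.5, 15.5) is not intersected at this z (z outside [14.5, 22]); the cube at (7.5, 16) is present — its section is the full 5×24.5 rectangle (perimeter 59.00 mm); Combining (union): only the 5×24.5 cube at (7.5, 16) is present, so the union is just that shape — boundary = 59.00 mm; the cylinder at (5, 11.5): section is a regular 16-gon, circumradius r=11 (perimeter = 2·16·11.000·sin(180°/16) = 68.67 mm); Subtracting the remaining from the first: starting from that combined region, the r=11 cylinder at (5, 11.5) partially overlaps it — only the 24.99 mm² overlap (of its 370.44 mm²) is removed, clipping the outline — boundary = 50.23 mm. So its perimeter = 50.23 mm. Layer 99 is larger (50.23 vs 19.98 mm).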